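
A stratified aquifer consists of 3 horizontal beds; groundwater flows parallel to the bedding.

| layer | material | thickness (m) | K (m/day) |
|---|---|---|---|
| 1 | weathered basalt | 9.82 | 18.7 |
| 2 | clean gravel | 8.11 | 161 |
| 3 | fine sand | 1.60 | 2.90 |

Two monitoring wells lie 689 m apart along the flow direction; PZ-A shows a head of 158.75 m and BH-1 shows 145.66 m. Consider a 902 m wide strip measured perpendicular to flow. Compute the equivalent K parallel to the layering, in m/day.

Flow is parallel to layering, so each bed carries its own Darcy discharge and the transmissivities add.
Σ(K_i·b_i) = 18.7×9.82 + 161×8.11 + 2.90×1.60 = 1494 m²/day.
Total thickness b = 19.53 m, so K_eq = Σ(K_i·b_i)/b = 76.50 m/day.

76.5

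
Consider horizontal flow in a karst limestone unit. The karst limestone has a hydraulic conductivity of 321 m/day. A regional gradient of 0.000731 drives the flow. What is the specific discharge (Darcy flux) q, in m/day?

0.235

Hydraulic gradient i = 0.000731.
Specific discharge q = K · i = 321.0 × 0.0007310 = 0.2347 m/day.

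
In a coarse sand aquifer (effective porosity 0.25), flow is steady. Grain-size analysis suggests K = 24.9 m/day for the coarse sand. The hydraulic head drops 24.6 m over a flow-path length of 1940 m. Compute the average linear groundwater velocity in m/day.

1.26

Hydraulic gradient i = Δh / L = 24.6 / 1940 = 0.01268.
Darcy flux q = K · i = 24.90 × 0.01268 = 0.3157 m/day.
Seepage velocity v = q / n_e = 0.3157 / 0.25 = 1.263 m/day.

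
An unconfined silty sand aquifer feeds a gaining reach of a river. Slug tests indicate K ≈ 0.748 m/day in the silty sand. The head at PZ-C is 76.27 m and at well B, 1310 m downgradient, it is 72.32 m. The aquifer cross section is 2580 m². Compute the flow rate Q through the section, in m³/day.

Hydraulic gradient i = (76.27 − 72.32) / 1310 = 3.95 / 1310 = 0.003015.
Darcy's law: Q = K · A · i = 0.7480 × 2580 × 0.003015 = 5.819 m³/day.

5.82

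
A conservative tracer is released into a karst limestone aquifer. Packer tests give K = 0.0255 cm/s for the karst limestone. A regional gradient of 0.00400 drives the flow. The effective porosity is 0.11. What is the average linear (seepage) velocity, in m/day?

Convert K: 0.0255 cm/s × 864 = 22.03 m/day.
Hydraulic gradient i = 0.00400.
Darcy flux q = K · i = 22.03 × 0.004000 = 0.08813 m/day.
Seepage velocity v = q / n_e = 0.08813 / 0.11 = 0.8012 m/day.

0.801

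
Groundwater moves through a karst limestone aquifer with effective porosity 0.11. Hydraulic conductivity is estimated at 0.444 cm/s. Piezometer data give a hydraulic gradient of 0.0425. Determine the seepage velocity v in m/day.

148

Convert K: 0.444 cm/s × 864 = 383.6 m/day.
Hydraulic gradient i = 0.0425.
Darcy flux q = K · i = 383.6 × 0.04250 = 16.30 m/day.
Seepage velocity v = q / n_e = 16.30 / 0.11 = 148.2 m/day.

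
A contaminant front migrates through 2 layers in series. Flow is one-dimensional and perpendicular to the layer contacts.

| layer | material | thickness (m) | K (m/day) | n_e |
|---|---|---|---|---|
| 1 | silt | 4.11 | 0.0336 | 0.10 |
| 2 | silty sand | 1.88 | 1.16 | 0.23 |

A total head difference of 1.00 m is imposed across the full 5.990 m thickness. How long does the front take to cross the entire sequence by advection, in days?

105

With flow normal to the layers, continuity requires the same specific discharge q through every layer.
Σ(b_i/K_i) = 4.11/0.0336 + 1.88/1.16 = 123.9 d.
q = Δh / Σ(b_i/K_i) = 1.00 / 123.9 = 0.008068 m/day.
In each layer the seepage velocity is v_i = q/n_i, so the layer transit time is t_i = b_i·n_i / q:
  layer 1 (silt): t_1 = 4.11 × 0.10 / 0.008068 = 50.94 d
  layer 2 (silty sand): t_2 = 1.88 × 0.23 / 0.008068 = 53.59 d
Total t = Σ t_i = 104.5 days.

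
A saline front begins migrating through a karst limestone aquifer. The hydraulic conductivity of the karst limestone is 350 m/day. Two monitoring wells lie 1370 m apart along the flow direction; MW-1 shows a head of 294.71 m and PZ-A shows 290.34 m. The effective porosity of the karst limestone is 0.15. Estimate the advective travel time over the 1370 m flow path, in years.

Hydraulic gradient i = (294.71 − 290.34) / 1370 = 4.37 / 1370 = 0.003190.
Darcy flux q = K · i = 350.0 × 0.003190 = 1.116 m/day.
Seepage velocity v = q / n_e = 1.116 / 0.15 = 7.443 m/day.
Travel time t = L / v = 1370 / 7.443 = 184.1 days = 0.5040 years.

0.504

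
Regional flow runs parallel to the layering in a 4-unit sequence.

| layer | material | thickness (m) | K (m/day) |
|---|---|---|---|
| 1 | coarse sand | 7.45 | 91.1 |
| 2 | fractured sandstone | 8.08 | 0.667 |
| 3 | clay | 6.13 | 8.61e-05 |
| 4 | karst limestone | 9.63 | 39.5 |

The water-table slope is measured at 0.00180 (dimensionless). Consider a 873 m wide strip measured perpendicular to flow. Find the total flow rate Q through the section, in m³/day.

Flow is parallel to layering, so each bed carries its own Darcy discharge and the transmissivities add.
Σ(K_i·b_i) = 91.1×7.45 + 0.667×8.08 + 8.61e-05×6.13 + 39.5×9.63 = 1064 m²/day.
Hydraulic gradient i = 0.00180.
Q = Σ(K_i·b_i) · W · i = 1064 × 873 × 0.001800 = 1673 m³/day.

1670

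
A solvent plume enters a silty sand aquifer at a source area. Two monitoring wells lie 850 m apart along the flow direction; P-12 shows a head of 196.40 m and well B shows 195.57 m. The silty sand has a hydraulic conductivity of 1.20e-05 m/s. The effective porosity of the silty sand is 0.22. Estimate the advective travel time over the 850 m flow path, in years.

Convert K: 1.20e-05 m/s × 86400 = 1.037 m/day.
Hydraulic gradient i = (196.40 − 195.57) / 850 = 0.83 / 850 = 0.0009765.
Darcy flux q = K · i = 1.037 × 0.0009765 = 0.001012 m/day.
Seepage velocity v = q / n_e = 0.001012 / 0.22 = 0.004602 m/day.
Travel time t = L / v = 850 / 0.004602 = 1.847e+05 days = 505.7 years.

506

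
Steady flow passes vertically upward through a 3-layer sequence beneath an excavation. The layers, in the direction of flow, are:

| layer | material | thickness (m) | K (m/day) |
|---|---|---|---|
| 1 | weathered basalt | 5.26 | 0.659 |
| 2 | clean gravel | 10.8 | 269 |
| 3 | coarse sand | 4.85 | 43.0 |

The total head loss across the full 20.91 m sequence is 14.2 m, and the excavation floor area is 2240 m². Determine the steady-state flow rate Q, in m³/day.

Flow is perpendicular to layering, so the layers act in series and the equivalent K is the thickness-weighted harmonic mean.
Total thickness L = 5.26 + 10.8 + 4.85 = 20.91 m.
Σ(b_i/K_i) = 5.26/0.659 + 10.8/269 + 4.85/43.0 = 8.135 d.
K_eq = L / Σ(b_i/K_i) = 20.91 / 8.135 = 2.570 m/day.
Q = K_eq · A · (Δh/L) = 2.570 × 2240 × (14.2/20.91) = 3910 m³/day.

3910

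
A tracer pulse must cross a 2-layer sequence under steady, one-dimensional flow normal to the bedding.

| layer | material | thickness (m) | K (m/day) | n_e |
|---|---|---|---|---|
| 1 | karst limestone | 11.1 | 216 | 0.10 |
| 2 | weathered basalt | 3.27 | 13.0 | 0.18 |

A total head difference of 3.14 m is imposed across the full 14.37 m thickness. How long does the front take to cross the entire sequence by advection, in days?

With flow normal to the layers, continuity requires the same specific discharge q through every layer.
Σ(b_i/K_i) = 11.1/216 + 3.27/13.0 = 0.3029 d.
q = Δh / Σ(b_i/K_i) = 3.14 / 0.3029 = 10.37 m/day.
In each layer the seepage velocity is v_i = q/n_i, so the layer transit time is t_i = b_i·n_i / q:
  layer 1 (karst limestone): t_1 = 11.1 × 0.10 / 10.37 = 0.1071 d
  layer 2 (weathered basalt): t_2 = 3.27 × 0.18 / 10.37 = 0.05678 d
Total t = Σ t_i = 0.1639 days.

0.164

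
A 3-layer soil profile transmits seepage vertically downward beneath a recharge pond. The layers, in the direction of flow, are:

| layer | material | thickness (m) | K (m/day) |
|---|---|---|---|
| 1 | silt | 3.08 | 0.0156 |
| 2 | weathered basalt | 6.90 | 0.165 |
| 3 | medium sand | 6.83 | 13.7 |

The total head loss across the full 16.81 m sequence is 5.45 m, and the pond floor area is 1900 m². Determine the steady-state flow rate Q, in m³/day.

43.2

Flow is perpendicular to layering, so the layers act in series and the equivalent K is the thickness-weighted harmonic mean.
Total thickness L = 3.08 + 6.90 + 6.83 = 16.81 m.
Σ(b_i/K_i) = 3.08/0.0156 + 6.90/0.165 + 6.83/13.7 = 239.8 d.
K_eq = L / Σ(b_i/K_i) = 16.81 / 239.8 = 0.07011 m/day.
Q = K_eq · A · (Δh/L) = 0.07011 × 1900 × (5.45/16.81) = 43.19 m³/day.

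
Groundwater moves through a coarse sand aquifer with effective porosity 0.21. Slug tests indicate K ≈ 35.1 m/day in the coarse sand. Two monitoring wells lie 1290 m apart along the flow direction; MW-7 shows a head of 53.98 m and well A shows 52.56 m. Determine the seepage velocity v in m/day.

Hydraulic gradient i = (53.98 − 52.56) / 1290 = 1.42 / 1290 = 0.001101.
Darcy flux q = K · i = 35.10 × 0.001101 = 0.03864 m/day.
Seepage velocity v = q / n_e = 0.03864 / 0.21 = 0.1840 m/day.

0.184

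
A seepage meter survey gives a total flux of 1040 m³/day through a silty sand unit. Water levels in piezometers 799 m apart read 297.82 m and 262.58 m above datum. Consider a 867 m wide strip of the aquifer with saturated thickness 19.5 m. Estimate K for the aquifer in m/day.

1.39

Cross-sectional area A = 867 × 19.5 = 16906 m².
Hydraulic gradient i = (297.82 − 262.58) / 799 = 35.24 / 799 = 0.04411.
From Q = K·A·i, K = Q / (A·i) = 1040 / (16906 × 0.04411) = 1.395 m/day.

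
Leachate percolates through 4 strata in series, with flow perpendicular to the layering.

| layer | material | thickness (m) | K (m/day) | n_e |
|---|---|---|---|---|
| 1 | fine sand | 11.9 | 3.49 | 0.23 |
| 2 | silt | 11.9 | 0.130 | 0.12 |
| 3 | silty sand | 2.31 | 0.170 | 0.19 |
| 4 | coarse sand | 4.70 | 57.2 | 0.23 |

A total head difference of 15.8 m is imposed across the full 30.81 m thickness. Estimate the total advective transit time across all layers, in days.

With flow normal to the layers, continuity requires the same specific discharge q through every layer.
Σ(b_i/K_i) = 11.9/3.49 + 11.9/0.130 + 2.31/0.170 + 4.70/57.2 = 108.6 d.
q = Δh / Σ(b_i/K_i) = 15.8 / 108.6 = 0.1455 m/day.
In each layer the seepage velocity is v_i = q/n_i, so the layer transit time is t_i = b_i·n_i / q:
  layer 1 (fine sand): t_1 = 11.9 × 0.23 / 0.1455 = 18.82 d
  layer 2 (silt): t_2 = 11.9 × 0.12 / 0.1455 = 9.817 d
  layer 3 (silty sand): t_3 = 2.31 × 0.19 / 0.1455 = 3.017 d
  layer 4 (coarse sand): t_4 = 4.70 × 0.23 / 0.1455 = 7.431 d
Total t = Σ t_i = 39.08 days.

39.1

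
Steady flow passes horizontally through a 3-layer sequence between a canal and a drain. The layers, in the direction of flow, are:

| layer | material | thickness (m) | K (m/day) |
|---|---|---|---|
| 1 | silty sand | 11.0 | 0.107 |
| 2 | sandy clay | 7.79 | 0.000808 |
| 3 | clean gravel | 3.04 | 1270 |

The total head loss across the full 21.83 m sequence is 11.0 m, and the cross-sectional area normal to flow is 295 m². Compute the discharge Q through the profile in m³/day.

Flow is perpendicular to layering, so the layers act in series and the equivalent K is the thickness-weighted harmonic mean.
Total thickness L = 11.0 + 7.79 + 3.04 = 21.83 m.
Σ(b_i/K_i) = 11.0/0.107 + 7.79/0.000808 + 3.04/1270 = 9744 d.
K_eq = L / Σ(b_i/K_i) = 21.83 / 9744 = 0.002240 m/day.
Q = K_eq · A · (Δh/L) = 0.002240 × 295 × (11.0/21.83) = 0.3330 m³/day.

0.333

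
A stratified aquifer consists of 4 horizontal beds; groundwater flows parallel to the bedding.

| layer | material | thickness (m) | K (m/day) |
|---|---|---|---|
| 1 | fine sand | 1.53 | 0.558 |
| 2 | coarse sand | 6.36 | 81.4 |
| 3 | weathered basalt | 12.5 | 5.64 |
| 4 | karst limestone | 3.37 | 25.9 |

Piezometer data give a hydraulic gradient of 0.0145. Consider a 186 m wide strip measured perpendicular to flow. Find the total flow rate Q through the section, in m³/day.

Flow is parallel to layering, so each bed carries its own Darcy discharge and the transmissivities add.
Σ(K_i·b_i) = 0.558×1.53 + 81.4×6.36 + 5.64×12.5 + 25.9×3.37 = 676.3 m²/day.
Hydraulic gradient i = 0.0145.
Q = Σ(K_i·b_i) · W · i = 676.3 × 186 × 0.01450 = 1824 m³/day.

1820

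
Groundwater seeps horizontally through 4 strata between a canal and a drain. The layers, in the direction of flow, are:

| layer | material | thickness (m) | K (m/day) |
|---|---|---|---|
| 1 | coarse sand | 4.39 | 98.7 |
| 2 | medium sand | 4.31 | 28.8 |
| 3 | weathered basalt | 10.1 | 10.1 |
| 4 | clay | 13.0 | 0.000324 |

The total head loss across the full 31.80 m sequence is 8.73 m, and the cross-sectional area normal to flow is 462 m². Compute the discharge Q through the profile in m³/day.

0.101

Flow is perpendicular to layering, so the layers act in series and the equivalent K is the thickness-weighted harmonic mean.
Total thickness L = 4.39 + 4.31 + 10.1 + 13.0 = 31.80 m.
Σ(b_i/K_i) = 4.39/98.7 + 4.31/28.8 + 10.1/10.1 + 13.0/0.000324 = 40125 d.
K_eq = L / Σ(b_i/K_i) = 31.80 / 40125 = 0.0007925 m/day.
Q = K_eq · A · (Δh/L) = 0.0007925 × 462 × (8.73/31.80) = 0.1005 m³/day.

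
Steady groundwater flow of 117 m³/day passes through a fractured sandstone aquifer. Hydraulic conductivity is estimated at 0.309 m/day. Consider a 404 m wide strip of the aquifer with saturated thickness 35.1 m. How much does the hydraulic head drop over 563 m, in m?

Cross-sectional area A = 404 × 35.1 = 14180 m².
From Q = K·A·i, i = Q / (K·A) = 117 / (0.3090 × 14180) = 0.02670.
Head loss Δh = i · L = 0.02670 × 563 = 15.03 m.

15.0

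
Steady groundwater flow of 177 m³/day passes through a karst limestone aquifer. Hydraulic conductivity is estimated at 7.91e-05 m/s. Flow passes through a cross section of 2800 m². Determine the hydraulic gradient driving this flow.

0.00925

Convert K: 7.91e-05 m/s × 86400 = 6.834 m/day.
From Q = K·A·i, i = Q / (K·A) = 177 / (6.834 × 2800) = 0.009250.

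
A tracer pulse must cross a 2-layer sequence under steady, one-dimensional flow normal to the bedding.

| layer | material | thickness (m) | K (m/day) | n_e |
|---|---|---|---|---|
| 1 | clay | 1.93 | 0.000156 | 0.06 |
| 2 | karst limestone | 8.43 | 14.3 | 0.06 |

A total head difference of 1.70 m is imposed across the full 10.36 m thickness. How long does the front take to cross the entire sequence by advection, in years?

12.4

With flow normal to the layers, continuity requires the same specific discharge q through every layer.
Σ(b_i/K_i) = 1.93/0.000156 + 8.43/14.3 = 12372 d.
q = Δh / Σ(b_i/K_i) = 1.70 / 12372 = 0.0001374 m/day.
In each layer the seepage velocity is v_i = q/n_i, so the layer transit time is t_i = b_i·n_i / q:
  layer 1 (clay): t_1 = 1.93 × 0.06 / 0.0001374 = 842.8 d
  layer 2 (karst limestone): t_2 = 8.43 × 0.06 / 0.0001374 = 3681 d
Total t = Σ t_i = 4524 days = 12.39 years.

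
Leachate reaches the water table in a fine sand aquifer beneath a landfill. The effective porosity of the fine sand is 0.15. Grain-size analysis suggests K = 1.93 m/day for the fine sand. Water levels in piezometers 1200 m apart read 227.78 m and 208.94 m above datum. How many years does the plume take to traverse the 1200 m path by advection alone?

16.3

Hydraulic gradient i = (227.78 − 208.94) / 1200 = 18.84 / 1200 = 0.01570.
Darcy flux q = K · i = 1.930 × 0.01570 = 0.03030 m/day.
Seepage velocity v = q / n_e = 0.03030 / 0.15 = 0.2020 m/day.
Travel time t = L / v = 1200 / 0.2020 = 5940 days = 16.26 years.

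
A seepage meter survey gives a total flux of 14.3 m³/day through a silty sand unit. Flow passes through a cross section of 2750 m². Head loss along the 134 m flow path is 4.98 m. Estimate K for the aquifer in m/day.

Hydraulic gradient i = Δh / L = 4.98 / 134 = 0.03716.
From Q = K·A·i, K = Q / (A·i) = 14.3 / (2750 × 0.03716) = 0.1399 m/day.

0.140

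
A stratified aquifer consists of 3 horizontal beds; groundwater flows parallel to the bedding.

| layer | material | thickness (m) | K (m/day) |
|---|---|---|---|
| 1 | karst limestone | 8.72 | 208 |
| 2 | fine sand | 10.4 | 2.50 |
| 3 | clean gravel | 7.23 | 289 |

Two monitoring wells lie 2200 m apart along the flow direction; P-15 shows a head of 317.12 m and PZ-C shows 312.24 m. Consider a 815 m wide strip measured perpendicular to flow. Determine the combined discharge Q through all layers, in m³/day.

Flow is parallel to layering, so each bed carries its own Darcy discharge and the transmissivities add.
Σ(K_i·b_i) = 208×8.72 + 2.50×10.4 + 289×7.23 = 3929 m²/day.
Hydraulic gradient i = (317.12 − 312.24) / 2200 = 4.88 / 2200 = 0.002218.
Q = Σ(K_i·b_i) · W · i = 3929 × 815 × 0.002218 = 7103 m³/day.

7100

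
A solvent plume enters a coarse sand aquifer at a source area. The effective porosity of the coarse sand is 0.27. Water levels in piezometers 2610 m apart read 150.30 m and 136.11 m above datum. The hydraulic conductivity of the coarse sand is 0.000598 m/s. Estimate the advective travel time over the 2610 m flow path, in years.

6.87

Convert K: 0.000598 m/s × 86400 = 51.67 m/day.
Hydraulic gradient i = (150.30 − 136.11) / 2610 = 14.19 / 2610 = 0.005437.
Darcy flux q = K · i = 51.67 × 0.005437 = 0.2809 m/day.
Seepage velocity v = q / n_e = 0.2809 / 0.27 = 1.040 m/day.
Travel time t = L / v = 2610 / 1.040 = 2509 days = 6.868 years.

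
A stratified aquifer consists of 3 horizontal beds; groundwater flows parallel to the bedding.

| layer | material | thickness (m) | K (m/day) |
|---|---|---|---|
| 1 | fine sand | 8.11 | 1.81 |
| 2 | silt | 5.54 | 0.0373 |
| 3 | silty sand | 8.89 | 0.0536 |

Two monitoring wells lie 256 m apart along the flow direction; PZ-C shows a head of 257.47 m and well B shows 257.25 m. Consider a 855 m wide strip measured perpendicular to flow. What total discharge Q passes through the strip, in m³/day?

Flow is parallel to layering, so each bed carries its own Darcy discharge and the transmissivities add.
Σ(K_i·b_i) = 1.81×8.11 + 0.0373×5.54 + 0.0536×8.89 = 15.36 m²/day.
Hydraulic gradient i = (257.47 − 257.25) / 256 = 0.22 / 256 = 0.0008594.
Q = Σ(K_i·b_i) · W · i = 15.36 × 855 × 0.0008594 = 11.29 m³/day.

11.3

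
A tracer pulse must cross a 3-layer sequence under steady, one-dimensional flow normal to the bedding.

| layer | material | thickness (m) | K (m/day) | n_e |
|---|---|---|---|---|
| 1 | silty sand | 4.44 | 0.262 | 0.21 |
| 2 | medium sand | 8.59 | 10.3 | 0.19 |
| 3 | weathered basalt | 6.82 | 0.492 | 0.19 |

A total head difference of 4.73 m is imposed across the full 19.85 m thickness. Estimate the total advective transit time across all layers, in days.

25.8

With flow normal to the layers, continuity requires the same specific discharge q through every layer.
Σ(b_i/K_i) = 4.44/0.262 + 8.59/10.3 + 6.82/0.492 = 31.64 d.
q = Δh / Σ(b_i/K_i) = 4.73 / 31.64 = 0.1495 m/day.
In each layer the seepage velocity is v_i = q/n_i, so the layer transit time is t_i = b_i·n_i / q:
  layer 1 (silty sand): t_1 = 4.44 × 0.21 / 0.1495 = 6.237 d
  layer 2 (medium sand): t_2 = 8.59 × 0.19 / 0.1495 = 10.92 d
  layer 3 (weathered basalt): t_3 = 6.82 × 0.19 / 0.1495 = 8.669 d
Total t = Σ t_i = 25.82 days.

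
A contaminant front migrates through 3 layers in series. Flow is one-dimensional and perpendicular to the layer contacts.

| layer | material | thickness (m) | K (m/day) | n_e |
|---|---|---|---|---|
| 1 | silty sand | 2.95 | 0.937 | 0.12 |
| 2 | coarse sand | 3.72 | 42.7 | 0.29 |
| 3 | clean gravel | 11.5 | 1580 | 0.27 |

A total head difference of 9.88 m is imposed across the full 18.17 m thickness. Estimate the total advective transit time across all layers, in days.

With flow normal to the layers, continuity requires the same specific discharge q through every layer.
Σ(b_i/K_i) = 2.95/0.937 + 3.72/42.7 + 11.5/1580 = 3.243 d.
q = Δh / Σ(b_i/K_i) = 9.88 / 3.243 = 3.047 m/day.
In each layer the seepage velocity is v_i = q/n_i, so the layer transit time is t_i = b_i·n_i / q:
  layer 1 (silty sand): t_1 = 2.95 × 0.12 / 3.047 = 0.1162 d
  layer 2 (coarse sand): t_2 = 3.72 × 0.29 / 3.047 = 0.3541 d
  layer 3 (clean gravel): t_3 = 11.5 × 0.27 / 3.047 = 1.019 d
Total t = Σ t_i = 1.489 days.

1.49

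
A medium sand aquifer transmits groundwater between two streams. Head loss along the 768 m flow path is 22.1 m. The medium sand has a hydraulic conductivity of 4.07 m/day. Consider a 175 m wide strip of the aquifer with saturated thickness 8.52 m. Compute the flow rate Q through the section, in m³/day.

Cross-sectional area A = 175 × 8.52 = 1491 m².
Hydraulic gradient i = Δh / L = 22.1 / 768 = 0.02878.
Darcy's law: Q = K · A · i = 4.070 × 1491 × 0.02878 = 174.6 m³/day.

175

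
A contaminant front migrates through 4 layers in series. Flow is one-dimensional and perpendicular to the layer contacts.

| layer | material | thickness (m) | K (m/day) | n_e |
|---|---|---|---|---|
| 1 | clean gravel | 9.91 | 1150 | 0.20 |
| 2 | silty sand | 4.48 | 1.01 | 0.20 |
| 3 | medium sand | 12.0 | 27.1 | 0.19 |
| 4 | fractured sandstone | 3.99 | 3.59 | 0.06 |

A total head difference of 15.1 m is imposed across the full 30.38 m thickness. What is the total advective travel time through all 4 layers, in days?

With flow normal to the layers, continuity requires the same specific discharge q through every layer.
Σ(b_i/K_i) = 9.91/1150 + 4.48/1.01 + 12.0/27.1 + 3.99/3.59 = 5.998 d.
q = Δh / Σ(b_i/K_i) = 15.1 / 5.998 = 2.517 m/day.
In each layer the seepage velocity is v_i = q/n_i, so the layer transit time is t_i = b_i·n_i / q:
  layer 1 (clean gravel): t_1 = 9.91 × 0.20 / 2.517 = 0.7874 d
  layer 2 (silty sand): t_2 = 4.48 × 0.20 / 2.517 = 0.3559 d
  layer 3 (medium sand): t_3 = 12.0 × 0.19 / 2.517 = 0.9057 d
  layer 4 (fractured sandstone): t_4 = 3.99 × 0.06 / 2.517 = 0.09510 d
Total t = Σ t_i = 2.144 days.

2.14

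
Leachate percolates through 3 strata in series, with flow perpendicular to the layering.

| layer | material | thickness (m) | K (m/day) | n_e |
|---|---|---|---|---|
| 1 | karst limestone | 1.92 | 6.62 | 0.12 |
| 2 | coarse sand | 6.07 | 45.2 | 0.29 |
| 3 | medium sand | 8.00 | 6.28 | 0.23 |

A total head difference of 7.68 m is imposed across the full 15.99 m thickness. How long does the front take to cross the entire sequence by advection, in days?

With flow normal to the layers, continuity requires the same specific discharge q through every layer.
Σ(b_i/K_i) = 1.92/6.62 + 6.07/45.2 + 8.00/6.28 = 1.698 d.
q = Δh / Σ(b_i/K_i) = 7.68 / 1.698 = 4.522 m/day.
In each layer the seepage velocity is v_i = q/n_i, so the layer transit time is t_i = b_i·n_i / q:
  layer 1 (karst limestone): t_1 = 1.92 × 0.12 / 4.522 = 0.05095 d
  layer 2 (coarse sand): t_2 = 6.07 × 0.29 / 4.522 = 0.3892 d
  layer 3 (medium sand): t_3 = 8.00 × 0.23 / 4.522 = 0.4069 d
Total t = Σ t_i = 0.8470 days.

0.847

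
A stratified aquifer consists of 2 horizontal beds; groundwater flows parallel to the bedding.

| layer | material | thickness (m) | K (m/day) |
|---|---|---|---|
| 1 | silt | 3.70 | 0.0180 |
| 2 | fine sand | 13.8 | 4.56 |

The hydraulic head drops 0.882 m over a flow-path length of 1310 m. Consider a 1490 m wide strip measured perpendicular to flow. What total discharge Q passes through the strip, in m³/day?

Flow is parallel to layering, so each bed carries its own Darcy discharge and the transmissivities add.
Σ(K_i·b_i) = 0.0180×3.70 + 4.56×13.8 = 62.99 m²/day.
Hydraulic gradient i = Δh / L = 0.882 / 1310 = 0.0006733.
Q = Σ(K_i·b_i) · W · i = 62.99 × 1490 × 0.0006733 = 63.20 m³/day.

63.2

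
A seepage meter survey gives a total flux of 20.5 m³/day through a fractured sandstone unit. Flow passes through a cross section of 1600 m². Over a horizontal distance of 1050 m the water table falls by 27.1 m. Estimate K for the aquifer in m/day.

0.496

Hydraulic gradient i = Δh / L = 27.1 / 1050 = 0.02581.
From Q = K·A·i, K = Q / (A·i) = 20.5 / (1600 × 0.02581) = 0.4964 m/day.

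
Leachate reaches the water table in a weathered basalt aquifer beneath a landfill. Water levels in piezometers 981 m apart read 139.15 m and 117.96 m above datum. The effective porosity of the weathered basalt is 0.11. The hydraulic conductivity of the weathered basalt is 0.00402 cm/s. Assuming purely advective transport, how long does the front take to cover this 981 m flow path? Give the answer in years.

Convert K: 0.00402 cm/s × 864 = 3.473 m/day.
Hydraulic gradient i = (139.15 − 117.96) / 981 = 21.19 / 981 = 0.02160.
Darcy flux q = K · i = 3.473 × 0.02160 = 0.07502 m/day.
Seepage velocity v = q / n_e = 0.07502 / 0.11 = 0.6820 m/day.
Travel time t = L / v = 981 / 0.6820 = 1438 days = 3.938 years.

3.94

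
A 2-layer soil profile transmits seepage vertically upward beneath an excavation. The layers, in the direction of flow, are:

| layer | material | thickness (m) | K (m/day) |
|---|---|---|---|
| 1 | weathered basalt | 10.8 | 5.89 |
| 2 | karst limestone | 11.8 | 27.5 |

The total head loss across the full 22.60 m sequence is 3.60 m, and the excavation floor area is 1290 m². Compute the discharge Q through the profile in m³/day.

2050

Flow is perpendicular to layering, so the layers act in series and the equivalent K is the thickness-weighted harmonic mean.
Total thickness L = 10.8 + 11.8 = 22.60 m.
Σ(b_i/K_i) = 10.8/5.89 + 11.8/27.5 = 2.263 d.
K_eq = L / Σ(b_i/K_i) = 22.60 / 2.263 = 9.988 m/day.
Q = K_eq · A · (Δh/L) = 9.988 × 1290 × (3.60/22.60) = 2052 m³/day.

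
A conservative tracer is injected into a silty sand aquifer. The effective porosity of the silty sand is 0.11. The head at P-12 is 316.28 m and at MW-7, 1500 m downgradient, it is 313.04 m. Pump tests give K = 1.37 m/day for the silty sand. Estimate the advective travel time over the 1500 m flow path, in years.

Hydraulic gradient i = (316.28 − 313.04) / 1500 = 3.24 / 1500 = 0.002160.
Darcy flux q = K · i = 1.370 × 0.002160 = 0.002959 m/day.
Seepage velocity v = q / n_e = 0.002959 / 0.11 = 0.02690 m/day.
Travel time t = L / v = 1500 / 0.02690 = 55758 days = 152.7 years.

153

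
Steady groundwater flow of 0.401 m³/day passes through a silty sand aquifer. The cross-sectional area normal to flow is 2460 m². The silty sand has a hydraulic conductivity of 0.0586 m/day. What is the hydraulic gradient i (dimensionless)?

0.00278

From Q = K·A·i, i = Q / (K·A) = 0.401 / (0.05860 × 2460) = 0.002782.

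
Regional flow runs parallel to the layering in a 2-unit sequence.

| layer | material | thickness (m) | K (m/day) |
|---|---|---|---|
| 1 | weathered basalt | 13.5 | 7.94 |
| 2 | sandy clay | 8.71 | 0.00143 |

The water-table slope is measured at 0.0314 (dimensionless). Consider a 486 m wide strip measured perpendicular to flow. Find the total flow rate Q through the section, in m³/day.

Flow is parallel to layering, so each bed carries its own Darcy discharge and the transmissivities add.
Σ(K_i·b_i) = 7.94×13.5 + 0.00143×8.71 = 107.2 m²/day.
Hydraulic gradient i = 0.0314.
Q = Σ(K_i·b_i) · W · i = 107.2 × 486 × 0.03140 = 1636 m³/day.

1640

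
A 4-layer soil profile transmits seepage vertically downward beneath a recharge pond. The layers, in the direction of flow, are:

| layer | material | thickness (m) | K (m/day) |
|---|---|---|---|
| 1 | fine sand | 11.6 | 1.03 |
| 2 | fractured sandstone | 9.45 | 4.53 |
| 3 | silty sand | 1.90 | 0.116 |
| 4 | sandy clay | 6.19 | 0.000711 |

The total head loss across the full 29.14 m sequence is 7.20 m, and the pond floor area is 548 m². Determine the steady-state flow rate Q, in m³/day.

0.452

Flow is perpendicular to layering, so the layers act in series and the equivalent K is the thickness-weighted harmonic mean.
Total thickness L = 11.6 + 9.45 + 1.90 + 6.19 = 29.14 m.
Σ(b_i/K_i) = 11.6/1.03 + 9.45/4.53 + 1.90/0.116 + 6.19/0.000711 = 8736 d.
K_eq = L / Σ(b_i/K_i) = 29.14 / 8736 = 0.003336 m/day.
Q = K_eq · A · (Δh/L) = 0.003336 × 548 × (7.20/29.14) = 0.4517 m³/day.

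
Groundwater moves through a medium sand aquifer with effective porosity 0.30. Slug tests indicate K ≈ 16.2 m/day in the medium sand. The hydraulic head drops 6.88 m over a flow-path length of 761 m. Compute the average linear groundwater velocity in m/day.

Hydraulic gradient i = Δh / L = 6.88 / 761 = 0.009041.
Darcy flux q = K · i = 16.20 × 0.009041 = 0.1465 m/day.
Seepage velocity v = q / n_e = 0.1465 / 0.30 = 0.4882 m/day.

0.488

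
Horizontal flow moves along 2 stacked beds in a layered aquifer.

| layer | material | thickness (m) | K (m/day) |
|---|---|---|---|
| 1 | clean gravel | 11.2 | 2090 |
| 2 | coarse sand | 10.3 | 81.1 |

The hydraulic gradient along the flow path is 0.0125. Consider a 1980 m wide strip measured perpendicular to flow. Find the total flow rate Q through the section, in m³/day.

Flow is parallel to layering, so each bed carries its own Darcy discharge and the transmissivities add.
Σ(K_i·b_i) = 2090×11.2 + 81.1×10.3 = 24243 m²/day.
Hydraulic gradient i = 0.0125.
Q = Σ(K_i·b_i) · W · i = 24243 × 1980 × 0.01250 = 6.000e+05 m³/day.

600000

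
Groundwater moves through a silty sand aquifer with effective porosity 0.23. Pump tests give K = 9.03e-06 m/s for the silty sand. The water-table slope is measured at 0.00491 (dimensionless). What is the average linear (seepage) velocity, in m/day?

Convert K: 9.03e-06 m/s × 86400 = 0.7802 m/day.
Hydraulic gradient i = 0.00491.
Darcy flux q = K · i = 0.7802 × 0.004910 = 0.003831 m/day.
Seepage velocity v = q / n_e = 0.003831 / 0.23 = 0.01666 m/day.

0.0167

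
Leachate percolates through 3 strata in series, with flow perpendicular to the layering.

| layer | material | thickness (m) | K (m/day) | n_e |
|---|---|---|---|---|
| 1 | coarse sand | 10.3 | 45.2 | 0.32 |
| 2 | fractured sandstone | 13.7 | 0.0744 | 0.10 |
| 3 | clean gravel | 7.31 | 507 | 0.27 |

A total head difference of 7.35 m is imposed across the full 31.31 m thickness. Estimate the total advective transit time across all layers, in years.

0.456

With flow normal to the layers, continuity requires the same specific discharge q through every layer.
Σ(b_i/K_i) = 10.3/45.2 + 13.7/0.0744 + 7.31/507 = 184.4 d.
q = Δh / Σ(b_i/K_i) = 7.35 / 184.4 = 0.03986 m/day.
In each layer the seepage velocity is v_i = q/n_i, so the layer transit time is t_i = b_i·n_i / q:
  layer 1 (coarse sand): t_1 = 10.3 × 0.32 / 0.03986 = 82.68 d
  layer 2 (fractured sandstone): t_2 = 13.7 × 0.10 / 0.03986 = 34.37 d
  layer 3 (clean gravel): t_3 = 7.31 × 0.27 / 0.03986 = 49.51 d
Total t = Σ t_i = 166.6 days = 0.4560 years.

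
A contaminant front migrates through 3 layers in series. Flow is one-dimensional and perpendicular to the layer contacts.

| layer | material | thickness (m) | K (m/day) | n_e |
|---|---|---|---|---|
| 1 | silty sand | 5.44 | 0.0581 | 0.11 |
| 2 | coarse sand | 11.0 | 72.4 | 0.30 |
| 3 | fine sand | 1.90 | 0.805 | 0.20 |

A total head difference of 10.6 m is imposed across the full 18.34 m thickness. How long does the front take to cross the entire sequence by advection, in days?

With flow normal to the layers, continuity requires the same specific discharge q through every layer.
Σ(b_i/K_i) = 5.44/0.0581 + 11.0/72.4 + 1.90/0.805 = 96.14 d.
q = Δh / Σ(b_i/K_i) = 10.6 / 96.14 = 0.1103 m/day.
In each layer the seepage velocity is v_i = q/n_i, so the layer transit time is t_i = b_i·n_i / q:
  layer 1 (silty sand): t_1 = 5.44 × 0.11 / 0.1103 = 5.428 d
  layer 2 (coarse sand): t_2 = 11.0 × 0.30 / 0.1103 = 29.93 d
  layer 3 (fine sand): t_3 = 1.90 × 0.20 / 0.1103 = 3.447 d
Total t = Σ t_i = 38.81 days.

38.8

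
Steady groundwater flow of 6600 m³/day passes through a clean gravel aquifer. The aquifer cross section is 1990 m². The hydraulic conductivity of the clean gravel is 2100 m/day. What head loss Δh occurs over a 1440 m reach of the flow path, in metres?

2.27

From Q = K·A·i, i = Q / (K·A) = 6600 / (2100 × 1990) = 0.001579.
Head loss Δh = i · L = 0.001579 × 1440 = 2.274 m.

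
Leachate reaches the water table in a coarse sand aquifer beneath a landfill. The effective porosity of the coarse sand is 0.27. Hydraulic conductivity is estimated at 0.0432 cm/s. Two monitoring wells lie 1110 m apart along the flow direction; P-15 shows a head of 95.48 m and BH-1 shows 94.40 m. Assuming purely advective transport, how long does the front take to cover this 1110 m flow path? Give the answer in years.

22.6

Convert K: 0.0432 cm/s × 864 = 37.32 m/day.
Hydraulic gradient i = (95.48 − 94.40) / 1110 = 1.08 / 1110 = 0.0009730.
Darcy flux q = K · i = 37.32 × 0.0009730 = 0.03632 m/day.
Seepage velocity v = q / n_e = 0.03632 / 0.27 = 0.1345 m/day.
Travel time t = L / v = 1110 / 0.1345 = 8253 days = 22.59 years.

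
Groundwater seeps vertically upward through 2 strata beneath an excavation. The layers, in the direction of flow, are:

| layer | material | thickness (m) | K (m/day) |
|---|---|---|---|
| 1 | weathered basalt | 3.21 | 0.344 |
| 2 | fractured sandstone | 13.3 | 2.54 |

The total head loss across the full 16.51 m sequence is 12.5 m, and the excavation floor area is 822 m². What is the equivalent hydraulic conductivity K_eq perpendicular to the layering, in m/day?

Flow is perpendicular to layering, so the layers act in series and the equivalent K is the thickness-weighted harmonic mean.
Total thickness L = 3.21 + 13.3 = 16.51 m.
Σ(b_i/K_i) = 3.21/0.344 + 13.3/2.54 = 14.57 d.
K_eq = L / Σ(b_i/K_i) = 16.51 / 14.57 = 1.133 m/day.

1.13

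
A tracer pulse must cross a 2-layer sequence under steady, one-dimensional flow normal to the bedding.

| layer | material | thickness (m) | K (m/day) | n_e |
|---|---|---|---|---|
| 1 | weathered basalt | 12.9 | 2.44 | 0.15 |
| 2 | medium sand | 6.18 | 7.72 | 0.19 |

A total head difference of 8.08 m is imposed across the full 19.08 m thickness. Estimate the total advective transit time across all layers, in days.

With flow normal to the layers, continuity requires the same specific discharge q through every layer.
Σ(b_i/K_i) = 12.9/2.44 + 6.18/7.72 = 6.087 d.
q = Δh / Σ(b_i/K_i) = 8.08 / 6.087 = 1.327 m/day.
In each layer the seepage velocity is v_i = q/n_i, so the layer transit time is t_i = b_i·n_i / q:
  layer 1 (weathered basalt): t_1 = 12.9 × 0.15 / 1.327 = 1.458 d
  layer 2 (medium sand): t_2 = 6.18 × 0.19 / 1.327 = 0.8846 d
Total t = Σ t_i = 2.342 days.

2.34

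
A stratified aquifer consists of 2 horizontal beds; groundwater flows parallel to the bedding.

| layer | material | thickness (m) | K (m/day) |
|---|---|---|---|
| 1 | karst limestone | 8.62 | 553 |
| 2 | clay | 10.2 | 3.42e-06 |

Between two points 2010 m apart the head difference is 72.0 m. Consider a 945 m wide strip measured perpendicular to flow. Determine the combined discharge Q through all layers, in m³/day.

Flow is parallel to layering, so each bed carries its own Darcy discharge and the transmissivities add.
Σ(K_i·b_i) = 553×8.62 + 3.42e-06×10.2 = 4767 m²/day.
Hydraulic gradient i = Δh / L = 72.0 / 2010 = 0.03582.
Q = Σ(K_i·b_i) · W · i = 4767 × 945 × 0.03582 = 1.614e+05 m³/day.

161000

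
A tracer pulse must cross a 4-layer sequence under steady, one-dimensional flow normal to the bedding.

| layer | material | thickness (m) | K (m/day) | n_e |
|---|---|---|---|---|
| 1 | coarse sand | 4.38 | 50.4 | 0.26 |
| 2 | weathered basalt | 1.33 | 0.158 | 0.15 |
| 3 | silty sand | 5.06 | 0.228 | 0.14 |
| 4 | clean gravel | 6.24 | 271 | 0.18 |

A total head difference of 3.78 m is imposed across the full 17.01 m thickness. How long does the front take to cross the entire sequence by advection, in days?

25.8

With flow normal to the layers, continuity requires the same specific discharge q through every layer.
Σ(b_i/K_i) = 4.38/50.4 + 1.33/0.158 + 5.06/0.228 + 6.24/271 = 30.72 d.
q = Δh / Σ(b_i/K_i) = 3.78 / 30.72 = 0.1230 m/day.
In each layer the seepage velocity is v_i = q/n_i, so the layer transit time is t_i = b_i·n_i / q:
  layer 1 (coarse sand): t_1 = 4.38 × 0.26 / 0.1230 = 9.255 d
  layer 2 (weathered basalt): t_2 = 1.33 × 0.15 / 0.1230 = 1.621 d
  layer 3 (silty sand): t_3 = 5.06 × 0.14 / 0.1230 = 5.757 d
  layer 4 (clean gravel): t_4 = 6.24 × 0.18 / 0.1230 = 9.128 d
Total t = Σ t_i = 25.76 days.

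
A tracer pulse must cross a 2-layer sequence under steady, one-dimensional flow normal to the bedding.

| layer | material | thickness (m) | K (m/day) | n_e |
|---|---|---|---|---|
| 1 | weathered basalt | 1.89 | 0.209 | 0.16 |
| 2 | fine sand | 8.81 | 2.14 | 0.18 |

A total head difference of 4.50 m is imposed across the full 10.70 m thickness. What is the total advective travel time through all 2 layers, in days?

With flow normal to the layers, continuity requires the same specific discharge q through every layer.
Σ(b_i/K_i) = 1.89/0.209 + 8.81/2.14 = 13.16 d.
q = Δh / Σ(b_i/K_i) = 4.50 / 13.16 = 0.3419 m/day.
In each layer the seepage velocity is v_i = q/n_i, so the layer transit time is t_i = b_i·n_i / q:
  layer 1 (weathered basalt): t_1 = 1.89 × 0.16 / 0.3419 = 0.8843 d
  layer 2 (fine sand): t_2 = 8.81 × 0.18 / 0.3419 = 4.638 d
Total t = Σ t_i = 5.522 days.

5.52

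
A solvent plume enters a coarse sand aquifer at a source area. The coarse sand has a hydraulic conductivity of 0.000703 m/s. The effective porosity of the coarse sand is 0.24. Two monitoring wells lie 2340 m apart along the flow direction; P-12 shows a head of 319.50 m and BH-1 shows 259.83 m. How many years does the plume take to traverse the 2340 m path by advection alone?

Convert K: 0.000703 m/s × 86400 = 60.74 m/day.
Hydraulic gradient i = (319.50 − 259.83) / 2340 = 59.67 / 2340 = 0.02550.
Darcy flux q = K · i = 60.74 × 0.02550 = 1.549 m/day.
Seepage velocity v = q / n_e = 1.549 / 0.24 = 6.454 m/day.
Travel time t = L / v = 2340 / 6.454 = 362.6 days = 0.9927 years.

0.993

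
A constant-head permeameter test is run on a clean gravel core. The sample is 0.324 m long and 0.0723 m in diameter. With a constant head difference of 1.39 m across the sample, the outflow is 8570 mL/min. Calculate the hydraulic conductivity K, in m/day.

Cross-sectional area A = π·(d/2)² = π × (0.0723/2)² = 0.004106 m².
Convert discharge: 8570 mL/min = 0.0001428 m³/s.
Darcy's law rearranged: K = Q·L / (A·Δh) = 0.0001428 × 0.324 / (0.004106 × 1.39) = 0.008109 m/s = 700.7 m/day.

701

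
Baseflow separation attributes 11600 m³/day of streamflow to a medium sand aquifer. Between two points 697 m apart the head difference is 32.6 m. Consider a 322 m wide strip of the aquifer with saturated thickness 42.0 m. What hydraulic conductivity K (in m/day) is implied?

Cross-sectional area A = 322 × 42.0 = 13524 m².
Hydraulic gradient i = Δh / L = 32.6 / 697 = 0.04677.
From Q = K·A·i, K = Q / (A·i) = 11600 / (13524 × 0.04677) = 18.34 m/day.

18.3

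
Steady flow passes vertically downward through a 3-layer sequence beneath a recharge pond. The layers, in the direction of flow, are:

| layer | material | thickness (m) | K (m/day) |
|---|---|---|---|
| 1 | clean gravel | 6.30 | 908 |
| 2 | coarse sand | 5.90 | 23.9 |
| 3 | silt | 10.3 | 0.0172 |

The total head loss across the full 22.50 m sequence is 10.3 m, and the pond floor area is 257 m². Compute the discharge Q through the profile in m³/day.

4.42

Flow is perpendicular to layering, so the layers act in series and the equivalent K is the thickness-weighted harmonic mean.
Total thickness L = 6.30 + 5.90 + 10.3 = 22.50 m.
Σ(b_i/K_i) = 6.30/908 + 5.90/23.9 + 10.3/0.0172 = 599.1 d.
K_eq = L / Σ(b_i/K_i) = 22.50 / 599.1 = 0.03756 m/day.
Q = K_eq · A · (Δh/L) = 0.03756 × 257 × (10.3/22.50) = 4.419 m³/day.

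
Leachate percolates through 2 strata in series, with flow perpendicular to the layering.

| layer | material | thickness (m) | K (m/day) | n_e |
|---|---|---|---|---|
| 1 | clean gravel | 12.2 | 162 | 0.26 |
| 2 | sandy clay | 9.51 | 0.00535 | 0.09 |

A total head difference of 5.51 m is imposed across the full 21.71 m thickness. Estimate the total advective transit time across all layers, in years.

3.56

With flow normal to the layers, continuity requires the same specific discharge q through every layer.
Σ(b_i/K_i) = 12.2/162 + 9.51/0.00535 = 1778 d.
q = Δh / Σ(b_i/K_i) = 5.51 / 1778 = 0.003100 m/day.
In each layer the seepage velocity is v_i = q/n_i, so the layer transit time is t_i = b_i·n_i / q:
  layer 1 (clean gravel): t_1 = 12.2 × 0.26 / 0.003100 = 1023 d
  layer 2 (sandy clay): t_2 = 9.51 × 0.09 / 0.003100 = 276.1 d
Total t = Σ t_i = 1299 days = 3.558 years.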